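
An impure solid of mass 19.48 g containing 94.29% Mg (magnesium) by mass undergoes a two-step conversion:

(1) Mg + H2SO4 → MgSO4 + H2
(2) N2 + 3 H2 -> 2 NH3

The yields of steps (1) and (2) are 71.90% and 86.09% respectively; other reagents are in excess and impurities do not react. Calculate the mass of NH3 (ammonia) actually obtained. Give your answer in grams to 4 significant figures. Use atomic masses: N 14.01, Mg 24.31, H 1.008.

Pure Mg = 19.48 × 0.9429 = 18.368 g.
M(Mg) = 24.31 g/mol.
M(NH3) = 14.01 + 3(1.008) = 17.034 g/mol.
n(Mg) = 18.368 / 24.31 = 0.75556 mol.
Step 1 (Mg:H2 = 1:1): theoretical n(H2) = 0.75556 mol; at 71.90% yield, n(H2) = 0.54325 mol.
Step 2 (H2:NH3 = 3:2): theoretical n(NH3) = 0.36217 mol, so theoretical mass = 0.36217 × 17.034 = 6.1691 g.
At 86.09% yield, actual mass of NH3 = 6.1691 × 0.8609 = 5.3110 g.

5.311 g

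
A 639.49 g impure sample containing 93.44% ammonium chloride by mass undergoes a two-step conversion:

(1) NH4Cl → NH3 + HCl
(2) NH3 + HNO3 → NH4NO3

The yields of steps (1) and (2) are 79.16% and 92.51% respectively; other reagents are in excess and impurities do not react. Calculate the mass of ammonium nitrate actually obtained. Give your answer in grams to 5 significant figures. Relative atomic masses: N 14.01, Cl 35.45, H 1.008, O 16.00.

654.85 g

Pure NH4Cl = 639.49 × 0.9344 = 597.539 g.
M(NH4Cl) = 14.01 + 4(1.008) + 35.45 = 53.492 g/mol.
M(NH4NO3) = 2(14.01) + 4(1.008) + 3(16.00) = 80.052 g/mol.
n(NH4Cl) = 597.539 / 53.492 = 11.1706 mol.
Step 1 (NH4Cl:NH3 = 1:1): theoretical n(NH3) = 11.1706 mol; at 79.16% yield, n(NH3) = 8.84267 mol.
Step 2 (NH3:NH4NO3 = 1:1): theoretical n(NH4NO3) = 8.84267 mol, so theoretical mass = 8.84267 × 80.052 = 707.874 g.
At 92.51% yield, actual mass of NH4NO3 = 707.874 × 0.9251 = 654.854 g.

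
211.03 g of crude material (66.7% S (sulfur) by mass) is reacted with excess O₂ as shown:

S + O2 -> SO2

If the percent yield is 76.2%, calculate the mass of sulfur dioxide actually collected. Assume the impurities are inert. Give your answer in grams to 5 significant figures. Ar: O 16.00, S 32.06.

214.31 g

Pure S available = 211.03 g × 0.667 = 140.757 g.
M(S) = 32.06 g/mol.
M(SO2) = 32.06 + 2(16.00) = 64.06 g/mol.
n(S) = 140.757 g / 32.06 g/mol = 4.39042 mol.
From the equation the S:SO2 mole ratio is 1:1, so n(SO2) = 4.39042 × 1/1 = 4.39042 mol.
Mass of SO2 = 4.39042 mol × 64.06 g/mol = 281.251 g.
Actual mass collected = 281.251 g × 0.762 = 214.313 g.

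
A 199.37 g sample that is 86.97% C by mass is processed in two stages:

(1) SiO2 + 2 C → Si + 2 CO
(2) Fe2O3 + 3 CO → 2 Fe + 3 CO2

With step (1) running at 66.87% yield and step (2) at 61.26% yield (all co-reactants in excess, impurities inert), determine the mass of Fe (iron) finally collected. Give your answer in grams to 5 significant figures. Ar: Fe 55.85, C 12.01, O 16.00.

220.20 g

Pure C = 199.37 × 0.8697 = 173.392 g.
M(C) = 12.01 g/mol.
M(Fe) = 55.85 g/mol.
n(C) = 173.392 / 12.01 = 14.4373 mol.
Step 1 (C:CO = 2:2): theoretical n(CO) = 14.4373 mol; at 66.87% yield, n(CO) = 9.65423 mol.
Step 2 (CO:Fe = 3:2): theoretical n(Fe) = 6.43615 mol, so theoretical mass = 6.43615 × 55.85 = 359.459 g.
At 61.26% yield, actual mass of Fe = 359.459 × 0.6126 = 220.205 g.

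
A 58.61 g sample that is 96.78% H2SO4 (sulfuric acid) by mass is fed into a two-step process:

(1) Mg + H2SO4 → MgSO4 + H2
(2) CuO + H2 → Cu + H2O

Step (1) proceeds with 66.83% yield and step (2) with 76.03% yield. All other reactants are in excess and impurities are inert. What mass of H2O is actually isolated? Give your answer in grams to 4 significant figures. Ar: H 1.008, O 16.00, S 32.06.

5.294 g

Pure H2SO4 = 58.61 × 0.9678 = 56.723 g.
M(H2SO4) = 2(1.008) + 32.06 + 4(16.00) = 98.076 g/mol.
M(H2O) = 2(1.008) + 16.00 = 18.016 g/mol.
n(H2SO4) = 56.723 / 98.076 = 0.57836 mol.
Step 1 (H2SO4:H2 = 1:1): theoretical n(H2) = 0.57836 mol; at 66.83% yield, n(H2) = 0.38651 mol.
Step 2 (H2:H2O = 1:1): theoretical n(H2O) = 0.38651 mol, so theoretical mass = 0.38651 × 18.016 = 6.9634 g.
At 76.03% yield, actual mass of H2O = 6.9634 × 0.7603 = 5.2943 g.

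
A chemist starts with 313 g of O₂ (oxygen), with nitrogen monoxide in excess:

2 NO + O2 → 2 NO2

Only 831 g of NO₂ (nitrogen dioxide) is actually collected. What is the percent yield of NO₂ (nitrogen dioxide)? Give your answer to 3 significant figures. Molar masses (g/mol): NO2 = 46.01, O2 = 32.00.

n(O2) = 313.0 g / 32.00 g/mol = 9.781 mol.
From the equation the O2:NO2 mole ratio is 1:2, so n(NO2) = 9.781 × 2/1 = 19.56 mol.
Mass of NO2 = 19.56 mol × 46.01 g/mol = 900.1 g.
This is the theoretical yield. Percent yield = 831 g / 900.1 g × 100% = 92.33%.

92.3 %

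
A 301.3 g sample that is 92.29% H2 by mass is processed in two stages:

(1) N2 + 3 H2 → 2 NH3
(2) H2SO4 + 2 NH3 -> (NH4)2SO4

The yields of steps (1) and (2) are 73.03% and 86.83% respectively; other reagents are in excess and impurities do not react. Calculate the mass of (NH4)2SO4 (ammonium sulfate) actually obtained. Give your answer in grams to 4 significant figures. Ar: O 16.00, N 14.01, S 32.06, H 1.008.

3853 g

Pure H2 = 301.3 × 0.9229 = 278.07 g.
M(H2) = 2(1.008) = 2.016 g/mol.
M((NH4)2SO4) = 2(14.01) + 8(1.008) + 32.06 + 4(16.00) = 132.144 g/mol.
n(H2) = 278.07 / 2.016 = 137.93 mol.
Step 1 (H2:NH3 = 3:2): theoretical n(NH3) = 91.954 mol; at 73.03% yield, n(NH3) = 67.154 mol.
Step 2 (NH3:(NH4)2SO4 = 2:1): theoretical n((NH4)2SO4) = 33.577 mol, so theoretical mass = 33.577 × 132.144 = 4437.0 g.
At 86.83% yield, actual mass of (NH4)2SO4 = 4437.0 × 0.8683 = 3852.7 g.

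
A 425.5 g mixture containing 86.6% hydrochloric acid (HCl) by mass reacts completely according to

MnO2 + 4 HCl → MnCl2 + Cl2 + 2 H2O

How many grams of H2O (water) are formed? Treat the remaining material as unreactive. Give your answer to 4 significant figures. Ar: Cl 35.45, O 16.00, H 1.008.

91.04 g

Mass of pure HCl = 425.5 g × 0.866 = 368.48 g.
M(HCl) = 1.008 + 35.45 = 36.458 g/mol.
M(H2O) = 2(1.008) + 16.00 = 18.016 g/mol.
n(HCl) = 368.48 g / 36.458 g/mol = 10.107 mol.
From the equation the HCl:H2O mole ratio is 4:2, so n(H2O) = 10.107 × 2/4 = 5.0535 mol.
Mass of H2O = 5.0535 mol × 18.016 g/mol = 91.044 g.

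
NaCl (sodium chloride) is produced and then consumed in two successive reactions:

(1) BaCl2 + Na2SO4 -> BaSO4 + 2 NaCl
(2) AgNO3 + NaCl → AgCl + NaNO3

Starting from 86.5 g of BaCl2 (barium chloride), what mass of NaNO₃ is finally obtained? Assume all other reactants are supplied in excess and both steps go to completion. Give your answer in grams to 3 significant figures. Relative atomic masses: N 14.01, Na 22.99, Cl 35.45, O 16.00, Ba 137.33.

M(BaCl2) = 137.33 + 2(35.45) = 208.23 g/mol.
M(NaNO3) = 22.99 + 14.01 + 3(16.00) = 85.00 g/mol.
n(BaCl2) = 86.50 / 208.23 = 0.4154 mol.
Step 1 gives a 1:2 ratio of BaCl2 to NaCl, so n(NaCl) = 0.8308 mol.
In step 2 the NaCl:NaNO3 ratio is 1:1, so n(NaNO3) = 0.8308 mol.
Mass of NaNO3 = 0.8308 × 85.00 = 70.62 g.

70.6 g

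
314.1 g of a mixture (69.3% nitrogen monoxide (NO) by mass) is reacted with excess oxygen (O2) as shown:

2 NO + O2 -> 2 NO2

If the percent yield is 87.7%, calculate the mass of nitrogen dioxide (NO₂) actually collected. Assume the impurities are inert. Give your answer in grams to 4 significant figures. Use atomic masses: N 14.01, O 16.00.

Pure NO available = 314.1 g × 0.693 = 217.67 g.
M(NO) = 14.01 + 16.00 = 30.01 g/mol.
M(NO2) = 14.01 + 2(16.00) = 46.01 g/mol.
n(NO) = 217.67 g / 30.01 g/mol = 7.2533 mol.
From the equation the NO:NO2 mole ratio is 2:2, so n(NO2) = 7.2533 × 2/2 = 7.2533 mol.
Mass of NO2 = 7.2533 mol × 46.01 g/mol = 333.72 g.
Actual mass collected = 333.72 g × 0.877 = 292.68 g.

292.7 g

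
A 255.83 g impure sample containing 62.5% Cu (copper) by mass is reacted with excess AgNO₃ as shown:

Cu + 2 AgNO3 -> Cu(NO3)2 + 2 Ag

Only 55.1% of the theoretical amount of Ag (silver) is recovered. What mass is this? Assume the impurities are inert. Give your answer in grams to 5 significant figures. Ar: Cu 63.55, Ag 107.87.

299.09 g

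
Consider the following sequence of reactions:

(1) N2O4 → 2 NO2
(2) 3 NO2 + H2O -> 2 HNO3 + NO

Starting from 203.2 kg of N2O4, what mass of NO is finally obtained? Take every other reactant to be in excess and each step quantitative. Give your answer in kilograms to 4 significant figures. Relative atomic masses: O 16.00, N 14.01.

M(N2O4) = 2(14.01) + 4(16.00) = 92.02 g/mol.
M(NO) = 14.01 + 16.00 = 30.01 g/mol.
203.2 kg = 203200 g.
n(N2O4) = 203200 / 92.02 = 2208.2 mol.
Step 1 gives a 1:2 ratio of N2O4 to NO2, so n(NO2) = 4416.4 mol.
In step 2 the NO2:NO ratio is 3:1, so n(NO) = 1472.1 mol.
Mass of NO = 1472.1 × 30.01 = 44179 g = 44.18 kg.

44.18 kg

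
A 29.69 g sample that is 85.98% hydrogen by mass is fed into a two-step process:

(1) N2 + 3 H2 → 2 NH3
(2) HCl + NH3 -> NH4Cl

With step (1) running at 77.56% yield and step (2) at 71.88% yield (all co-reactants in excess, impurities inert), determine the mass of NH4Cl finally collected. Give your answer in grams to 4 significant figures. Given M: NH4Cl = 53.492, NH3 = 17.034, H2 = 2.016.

Pure H2 = 29.69 × 0.8598 = 25.527 g.
n(H2) = 25.527 / 2.016 = 12.662 mol.
Step 1 (H2:NH3 = 3:2): theoretical n(NH3) = 8.4416 mol; at 77.56% yield, n(NH3) = 6.5473 mol.
Step 2 (NH3:NH4Cl = 1:1): theoretical n(NH4Cl) = 6.5473 mol, so theoretical mass = 6.5473 × 53.492 = 350.23 g.
At 71.88% yield, actual mass of NH4Cl = 350.23 × 0.7188 = 251.74 g.

251.7 g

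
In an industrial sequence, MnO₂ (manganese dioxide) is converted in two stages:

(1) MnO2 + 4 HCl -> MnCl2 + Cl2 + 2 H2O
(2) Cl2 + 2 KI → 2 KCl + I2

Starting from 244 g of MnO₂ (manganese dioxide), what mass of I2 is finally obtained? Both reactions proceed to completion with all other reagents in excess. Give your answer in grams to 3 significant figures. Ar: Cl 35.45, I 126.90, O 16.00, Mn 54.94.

712 g

M(MnO2) = 54.94 + 2(16.00) = 86.94 g/mol.
M(I2) = 2(126.90) = 253.80 g/mol.
n(MnO2) = 244.0 / 86.94 = 2.807 mol.
Step 1 gives a 1:1 ratio of MnO2 to Cl2, so n(Cl2) = 2.807 mol.
In step 2 the Cl2:I2 ratio is 1:1, so n(I2) = 2.807 mol.
Mass of I2 = 2.807 × 253.80 = 712.3 g.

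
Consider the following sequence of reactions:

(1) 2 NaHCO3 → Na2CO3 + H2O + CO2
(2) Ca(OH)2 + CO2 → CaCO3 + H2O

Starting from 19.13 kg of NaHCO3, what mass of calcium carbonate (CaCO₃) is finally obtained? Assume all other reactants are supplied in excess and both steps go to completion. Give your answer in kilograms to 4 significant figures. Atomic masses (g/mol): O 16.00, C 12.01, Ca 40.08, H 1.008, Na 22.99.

M(NaHCO3) = 22.99 + 1.008 + 12.01 + 3(16.00) = 84.008 g/mol.
M(CaCO3) = 40.08 + 12.01 + 3(16.00) = 100.09 g/mol.
19.13 kg = 19130 g.
n(NaHCO3) = 19130 / 84.008 = 227.72 mol.
Step 1 gives a 2:1 ratio of NaHCO3 to CO2, so n(CO2) = 113.86 mol.
In step 2 the CO2:CaCO3 ratio is 1:1, so n(CaCO3) = 113.86 mol.
Mass of CaCO3 = 113.86 × 100.09 = 11396 g = 11.40 kg.

11.40 kg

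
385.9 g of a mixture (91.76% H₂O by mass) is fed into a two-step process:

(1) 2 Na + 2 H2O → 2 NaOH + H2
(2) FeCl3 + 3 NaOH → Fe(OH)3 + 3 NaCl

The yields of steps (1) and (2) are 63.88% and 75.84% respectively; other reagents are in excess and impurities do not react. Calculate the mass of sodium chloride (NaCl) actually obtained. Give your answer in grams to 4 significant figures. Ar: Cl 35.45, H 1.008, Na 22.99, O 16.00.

Pure H2O = 385.9 × 0.9176 = 354.10 g.
M(H2O) = 2(1.008) + 16.00 = 18.016 g/mol.
M(NaCl) = 22.99 + 35.45 = 58.44 g/mol.
n(H2O) = 354.10 / 18.016 = 19.655 mol.
Step 1 (H2O:NaOH = 2:2): theoretical n(NaOH) = 19.655 mol; at 63.88% yield, n(NaOH) = 12.556 mol.
Step 2 (NaOH:NaCl = 3:3): theoretical n(NaCl) = 12.556 mol, so theoretical mass = 12.556 × 58.44 = 733.74 g.
At 75.84% yield, actual mass of NaCl = 733.74 × 0.7584 = 556.47 g.

556.5 g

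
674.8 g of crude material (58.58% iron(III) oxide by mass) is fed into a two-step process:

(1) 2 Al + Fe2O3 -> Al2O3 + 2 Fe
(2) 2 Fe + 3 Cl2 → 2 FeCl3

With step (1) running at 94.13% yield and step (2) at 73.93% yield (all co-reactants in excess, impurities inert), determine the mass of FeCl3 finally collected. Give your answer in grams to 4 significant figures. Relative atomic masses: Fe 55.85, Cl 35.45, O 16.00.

558.8 g

Pure Fe2O3 = 674.8 × 0.5858 = 395.30 g.
M(Fe2O3) = 2(55.85) + 3(16.00) = 159.70 g/mol.
M(FeCl3) = 55.85 + 3(35.45) = 162.20 g/mol.
n(Fe2O3) = 395.30 / 159.70 = 2.4753 mol.
Step 1 (Fe2O3:Fe = 1:2): theoretical n(Fe) = 4.9505 mol; at 94.13% yield, n(Fe) = 4.6599 mol.
Step 2 (Fe:FeCl3 = 2:2): theoretical n(FeCl3) = 4.6599 mol, so theoretical mass = 4.6599 × 162.20 = 755.84 g.
At 73.93% yield, actual mass of FeCl3 = 755.84 × 0.7393 = 558.79 g.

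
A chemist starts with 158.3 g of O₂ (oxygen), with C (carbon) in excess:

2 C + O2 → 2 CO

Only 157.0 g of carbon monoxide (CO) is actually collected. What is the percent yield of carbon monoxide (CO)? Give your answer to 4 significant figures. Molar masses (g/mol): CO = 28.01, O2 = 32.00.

56.65 %

n(O2) = 158.30 g / 32.00 g/mol = 4.9469 mol.
From the equation the O2:CO mole ratio is 1:2, so n(CO) = 4.9469 × 2/1 = 9.8938 mol.
Mass of CO = 9.8938 mol × 28.01 g/mol = 277.12 g.
This is the theoretical yield. Percent yield = 157.0 g / 277.12 g × 100% = 56.653%.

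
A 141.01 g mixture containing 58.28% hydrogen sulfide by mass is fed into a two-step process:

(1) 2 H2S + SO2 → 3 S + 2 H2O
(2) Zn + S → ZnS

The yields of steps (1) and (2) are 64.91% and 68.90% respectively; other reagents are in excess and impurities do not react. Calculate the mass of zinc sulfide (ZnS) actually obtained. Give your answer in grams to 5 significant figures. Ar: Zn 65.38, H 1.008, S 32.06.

157.65 g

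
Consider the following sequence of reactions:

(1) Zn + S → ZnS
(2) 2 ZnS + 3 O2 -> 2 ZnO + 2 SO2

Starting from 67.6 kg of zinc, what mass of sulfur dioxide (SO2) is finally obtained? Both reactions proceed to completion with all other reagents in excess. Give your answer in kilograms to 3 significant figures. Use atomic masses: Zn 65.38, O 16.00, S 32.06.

M(Zn) = 65.38 g/mol.
M(SO2) = 32.06 + 2(16.00) = 64.06 g/mol.
67.6 kg = 67600 g.
n(Zn) = 67600 / 65.38 = 1034 mol.
Step 1 gives a 1:1 ratio of Zn to ZnS, so n(ZnS) = 1034 mol.
In step 2 the ZnS:SO2 ratio is 2:2, so n(SO2) = 1034 mol.
Mass of SO2 = 1034 × 64.06 = 66240 g = 66.2 kg.

66.2 kg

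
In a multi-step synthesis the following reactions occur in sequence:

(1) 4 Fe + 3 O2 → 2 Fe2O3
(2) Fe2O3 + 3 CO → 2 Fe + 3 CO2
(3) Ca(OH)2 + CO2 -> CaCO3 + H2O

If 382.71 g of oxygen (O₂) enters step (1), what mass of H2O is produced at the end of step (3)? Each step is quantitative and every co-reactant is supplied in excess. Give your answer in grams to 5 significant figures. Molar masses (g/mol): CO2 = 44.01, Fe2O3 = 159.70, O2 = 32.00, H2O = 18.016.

430.93 g

n(O2) = 382.71 / 32.00 = 11.9597 mol.
Reaction (1): O2→Fe2O3 ratio 3:2 ⇒ n(Fe2O3) = 7.97312 mol.
Reaction (2): Fe2O3→CO2 ratio 1:3 ⇒ n(CO2) = 23.9194 mol.
Reaction (3): CO2→H2O ratio 1:1 ⇒ n(H2O) = 23.9194 mol.
Mass of H2O = 23.9194 × 18.016 = 430.931 g.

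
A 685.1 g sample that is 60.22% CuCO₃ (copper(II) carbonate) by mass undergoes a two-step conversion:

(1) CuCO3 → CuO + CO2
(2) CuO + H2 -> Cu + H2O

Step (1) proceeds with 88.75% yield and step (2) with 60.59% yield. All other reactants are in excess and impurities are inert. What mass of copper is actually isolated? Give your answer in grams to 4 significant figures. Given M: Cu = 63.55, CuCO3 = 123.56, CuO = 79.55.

Pure CuCO3 = 685.1 × 0.6022 = 412.57 g.
n(CuCO3) = 412.57 / 123.56 = 3.3390 mol.
Step 1 (CuCO3:CuO = 1:1): theoretical n(CuO) = 3.3390 mol; at 88.75% yield, n(CuO) = 2.9634 mol.
Step 2 (CuO:Cu = 1:1): theoretical n(Cu) = 2.9634 mol, so theoretical mass = 2.9634 × 63.55 = 188.32 g.
At 60.59% yield, actual mass of Cu = 188.32 × 0.6059 = 114.10 g.

114.1 g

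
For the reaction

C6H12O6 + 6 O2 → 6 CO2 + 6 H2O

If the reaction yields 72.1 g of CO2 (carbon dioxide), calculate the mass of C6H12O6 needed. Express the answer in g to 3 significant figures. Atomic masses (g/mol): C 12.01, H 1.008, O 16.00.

M(CO2) = 12.01 + 2(16.00) = 44.01 g/mol.
M(C6H12O6) = 6(12.01) + 12(1.008) + 6(16.00) = 180.156 g/mol.
n(CO2) = 72.10 g / 44.01 g/mol = 1.638 mol.
From the equation the CO2:C6H12O6 mole ratio is 6:1, so n(C6H12O6) = 1.638 × 1/6 = 0.2730 mol.
Mass of C6H12O6 = 0.2730 mol × 180.156 g/mol = 49.19 g.

49.2 g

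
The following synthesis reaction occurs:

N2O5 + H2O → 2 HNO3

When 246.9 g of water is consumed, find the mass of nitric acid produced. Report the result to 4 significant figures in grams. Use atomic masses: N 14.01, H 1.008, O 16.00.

M(H2O) = 2(1.008) + 16.00 = 18.016 g/mol.
M(HNO3) = 1.008 + 14.01 + 3(16.00) = 63.018 g/mol.
n(H2O) = 246.90 g / 18.016 g/mol = 13.704 mol.
From the equation the H2O:HNO3 mole ratio is 1:2, so n(HNO3) = 13.704 × 2/1 = 27.409 mol.
Mass of HNO3 = 27.409 mol × 63.018 g/mol = 1727.3 g.

1727 g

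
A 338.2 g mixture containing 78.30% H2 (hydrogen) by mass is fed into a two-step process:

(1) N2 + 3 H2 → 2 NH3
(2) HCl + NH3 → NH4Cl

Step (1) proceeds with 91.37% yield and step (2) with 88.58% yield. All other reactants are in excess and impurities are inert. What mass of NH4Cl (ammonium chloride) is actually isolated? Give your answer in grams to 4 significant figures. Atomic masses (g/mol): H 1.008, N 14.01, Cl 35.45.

Pure H2 = 338.2 × 0.7830 = 264.81 g.
M(H2) = 2(1.008) = 2.016 g/mol.
M(NH4Cl) = 14.01 + 4(1.008) + 35.45 = 53.492 g/mol.
n(H2) = 264.81 / 2.016 = 131.35 mol.
Step 1 (H2:NH3 = 3:2): theoretical n(NH3) = 87.570 mol; at 91.37% yield, n(NH3) = 80.012 mol.
Step 2 (NH3:NH4Cl = 1:1): theoretical n(NH4Cl) = 80.012 mol, so theoretical mass = 80.012 × 53.492 = 4280.0 g.
At 88.58% yield, actual mass of NH4Cl = 4280.0 × 0.8858 = 3791.2 g.

3791 g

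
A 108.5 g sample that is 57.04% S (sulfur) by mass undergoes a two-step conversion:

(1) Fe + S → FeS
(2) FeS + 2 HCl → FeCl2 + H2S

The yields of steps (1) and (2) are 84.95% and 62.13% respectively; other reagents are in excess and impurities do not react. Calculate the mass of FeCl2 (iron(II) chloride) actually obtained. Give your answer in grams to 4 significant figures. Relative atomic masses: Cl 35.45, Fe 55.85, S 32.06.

129.1 g

Pure S = 108.5 × 0.5704 = 61.888 g.
M(S) = 32.06 g/mol.
M(FeCl2) = 55.85 + 2(35.45) = 126.75 g/mol.
n(S) = 61.888 / 32.06 = 1.9304 mol.
Step 1 (S:FeS = 1:1): theoretical n(FeS) = 1.9304 mol; at 84.95% yield, n(FeS) = 1.6399 mol.
Step 2 (FeS:FeCl2 = 1:1): theoretical n(FeCl2) = 1.6399 mol, so theoretical mass = 1.6399 × 126.75 = 207.85 g.
At 62.13% yield, actual mass of FeCl2 = 207.85 × 0.6213 = 129.14 g.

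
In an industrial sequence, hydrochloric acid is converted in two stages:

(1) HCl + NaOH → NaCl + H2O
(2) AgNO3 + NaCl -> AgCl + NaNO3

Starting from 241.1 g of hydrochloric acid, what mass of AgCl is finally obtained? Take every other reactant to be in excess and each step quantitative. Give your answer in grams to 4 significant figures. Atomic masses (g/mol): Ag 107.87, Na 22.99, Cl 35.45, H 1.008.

947.8 g

M(HCl) = 1.008 + 35.45 = 36.458 g/mol.
M(AgCl) = 107.87 + 35.45 = 143.32 g/mol.
n(HCl) = 241.10 / 36.458 = 6.6131 mol.
Step 1 gives a 1:1 ratio of HCl to NaCl, so n(NaCl) = 6.6131 mol.
In step 2 the NaCl:AgCl ratio is 1:1, so n(AgCl) = 6.6131 mol.
Mass of AgCl = 6.6131 × 143.32 = 947.79 g.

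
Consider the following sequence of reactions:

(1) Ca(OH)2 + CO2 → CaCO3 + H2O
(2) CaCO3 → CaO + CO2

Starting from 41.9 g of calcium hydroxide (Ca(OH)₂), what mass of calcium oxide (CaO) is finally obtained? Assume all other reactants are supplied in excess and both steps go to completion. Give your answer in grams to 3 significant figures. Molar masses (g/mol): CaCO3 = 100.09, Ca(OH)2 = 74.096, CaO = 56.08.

n(Ca(OH)2) = 41.90 / 74.096 = 0.5655 mol.
Step 1 gives a 1:1 ratio of Ca(OH)2 to CaCO3, so n(CaCO3) = 0.5655 mol.
In step 2 the CaCO3:CaO ratio is 1:1, so n(CaO) = 0.5655 mol.
Mass of CaO = 0.5655 × 56.08 = 31.71 g.

31.7 g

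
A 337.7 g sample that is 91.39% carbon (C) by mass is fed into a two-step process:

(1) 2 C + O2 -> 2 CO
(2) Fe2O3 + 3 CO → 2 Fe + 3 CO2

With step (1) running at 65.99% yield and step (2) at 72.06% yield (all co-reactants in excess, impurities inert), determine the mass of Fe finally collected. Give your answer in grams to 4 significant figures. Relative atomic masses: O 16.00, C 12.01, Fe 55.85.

455.0 g

Pure C = 337.7 × 0.9139 = 308.62 g.
M(C) = 12.01 g/mol.
M(Fe) = 55.85 g/mol.
n(C) = 308.62 / 12.01 = 25.697 mol.
Step 1 (C:CO = 2:2): theoretical n(CO) = 25.697 mol; at 65.99% yield, n(CO) = 16.958 mol.
Step 2 (CO:Fe = 3:2): theoretical n(Fe) = 11.305 mol, so theoretical mass = 11.305 × 55.85 = 631.39 g.
At 72.06% yield, actual mass of Fe = 631.39 × 0.7206 = 454.98 g.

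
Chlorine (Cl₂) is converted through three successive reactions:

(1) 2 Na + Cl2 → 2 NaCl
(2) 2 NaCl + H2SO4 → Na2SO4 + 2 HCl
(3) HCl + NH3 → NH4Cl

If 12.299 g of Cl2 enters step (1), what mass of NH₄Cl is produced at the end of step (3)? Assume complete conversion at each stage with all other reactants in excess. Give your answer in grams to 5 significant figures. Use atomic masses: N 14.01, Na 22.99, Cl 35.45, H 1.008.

M(Cl2) = 2(35.45) = 70.90 g/mol.
M(NH4Cl) = 14.01 + 4(1.008) + 35.45 = 53.492 g/mol.
n(Cl2) = 12.299 / 70.90 = 0.173470 mol.
Reaction (1): Cl2→NaCl ratio 1:2 ⇒ n(NaCl) = 0.346939 mol.
Reaction (2): NaCl→HCl ratio 2:2 ⇒ n(HCl) = 0.346939 mol.
Reaction (3): HCl→NH4Cl ratio 1:1 ⇒ n(NH4Cl) = 0.346939 mol.
Mass of NH4Cl = 0.346939 × 53.492 = 18.5585 g.

18.558 g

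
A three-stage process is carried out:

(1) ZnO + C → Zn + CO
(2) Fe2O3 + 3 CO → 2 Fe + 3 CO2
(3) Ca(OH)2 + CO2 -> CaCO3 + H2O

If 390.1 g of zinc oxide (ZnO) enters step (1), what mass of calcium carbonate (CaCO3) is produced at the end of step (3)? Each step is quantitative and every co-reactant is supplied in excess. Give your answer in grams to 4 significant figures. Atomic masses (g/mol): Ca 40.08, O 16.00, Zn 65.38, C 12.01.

479.8 g

M(ZnO) = 65.38 + 16.00 = 81.38 g/mol.
M(CaCO3) = 40.08 + 12.01 + 3(16.00) = 100.09 g/mol.
n(ZnO) = 390.1 / 81.38 = 4.7936 mol.
Reaction (1): ZnO→CO ratio 1:1 ⇒ n(CO) = 4.7936 mol.
Reaction (2): CO→CO2 ratio 3:3 ⇒ n(CO2) = 4.7936 mol.
Reaction (3): CO2→CaCO3 ratio 1:1 ⇒ n(CaCO3) = 4.7936 mol.
Mass of CaCO3 = 4.7936 × 100.09 = 479.79 g.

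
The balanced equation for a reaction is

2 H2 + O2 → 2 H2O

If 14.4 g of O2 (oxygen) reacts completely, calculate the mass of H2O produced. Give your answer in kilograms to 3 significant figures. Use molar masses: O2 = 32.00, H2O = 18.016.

n(O2) = 14.40 g / 32.00 g/mol = 0.4500 mol.
From the equation the O2:H2O mole ratio is 1:2, so n(H2O) = 0.4500 × 2/1 = 0.9000 mol.
Mass of H2O = 0.9000 mol × 18.016 g/mol = 16.21 g.
Converting to kg: 16.21 g = 0.0162 kg.

0.0162 kg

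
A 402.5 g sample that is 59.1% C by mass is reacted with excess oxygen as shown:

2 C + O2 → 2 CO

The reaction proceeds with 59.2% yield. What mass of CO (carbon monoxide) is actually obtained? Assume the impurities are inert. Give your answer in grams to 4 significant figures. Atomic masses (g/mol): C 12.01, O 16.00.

328.4 g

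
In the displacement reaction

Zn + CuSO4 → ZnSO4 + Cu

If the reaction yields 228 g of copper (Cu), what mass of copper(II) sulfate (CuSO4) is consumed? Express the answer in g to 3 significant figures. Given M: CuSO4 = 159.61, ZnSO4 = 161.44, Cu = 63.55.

573 g

n(Cu) = 228.0 g / 63.55 g/mol = 3.588 mol.
From the equation the Cu:CuSO4 mole ratio is 1:1, so n(CuSO4) = 3.588 × 1/1 = 3.588 mol.
Mass of CuSO4 = 3.588 mol × 159.61 g/mol = 572.6 g.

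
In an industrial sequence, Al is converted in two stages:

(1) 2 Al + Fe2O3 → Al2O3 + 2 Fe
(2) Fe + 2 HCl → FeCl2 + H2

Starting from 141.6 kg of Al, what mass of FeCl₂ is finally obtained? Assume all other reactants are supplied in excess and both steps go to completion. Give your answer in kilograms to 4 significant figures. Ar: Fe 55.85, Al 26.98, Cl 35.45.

M(Al) = 26.98 g/mol.
M(FeCl2) = 55.85 + 2(35.45) = 126.75 g/mol.
141.6 kg = 141600 g.
n(Al) = 141600 / 26.98 = 5248.3 mol.
Step 1 gives a 2:2 ratio of Al to Fe, so n(Fe) = 5248.3 mol.
In step 2 the Fe:FeCl2 ratio is 1:1, so n(FeCl2) = 5248.3 mol.
Mass of FeCl2 = 5248.3 × 126.75 = 665230 g = 665.2 kg.

665.2 kg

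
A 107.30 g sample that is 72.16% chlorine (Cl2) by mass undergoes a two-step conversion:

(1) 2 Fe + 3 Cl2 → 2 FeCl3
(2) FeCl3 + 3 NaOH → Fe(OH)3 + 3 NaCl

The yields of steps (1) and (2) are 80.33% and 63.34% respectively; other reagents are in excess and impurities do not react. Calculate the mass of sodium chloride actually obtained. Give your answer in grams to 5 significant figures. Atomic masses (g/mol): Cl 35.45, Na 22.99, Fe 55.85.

Pure Cl2 = 107.30 × 0.7216 = 77.4277 g.
M(Cl2) = 2(35.45) = 70.90 g/mol.
M(NaCl) = 22.99 + 35.45 = 58.44 g/mol.
n(Cl2) = 77.4277 / 70.90 = 1.09207 mol.
Step 1 (Cl2:FeCl3 = 3:2): theoretical n(FeCl3) = 0.728046 mol; at 80.33% yield, n(FeCl3) = 0.584839 mol.
Step 2 (FeCl3:NaCl = 1:3): theoretical n(NaCl) = 1.75452 mol, so theoretical mass = 1.75452 × 58.44 = 102.534 g.
At 63.34% yield, actual mass of NaCl = 102.534 × 0.6334 = 64.9450 g.

64.945 g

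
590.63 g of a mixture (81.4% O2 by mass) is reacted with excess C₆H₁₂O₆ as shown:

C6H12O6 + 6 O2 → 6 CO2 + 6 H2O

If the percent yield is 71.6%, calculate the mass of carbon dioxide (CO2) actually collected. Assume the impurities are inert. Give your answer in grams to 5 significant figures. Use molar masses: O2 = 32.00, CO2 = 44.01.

473.43 g

Pure O2 available = 590.63 g × 0.814 = 480.773 g.
n(O2) = 480.773 g / 32.00 g/mol = 15.0242 mol.
From the equation the O2:CO2 mole ratio is 6:6, so n(CO2) = 15.0242 × 6/6 = 15.0242 mol.
Mass of CO2 = 15.0242 mol × 44.01 g/mol = 661.213 g.
Actual mass collected = 661.213 g × 0.716 = 473.428 g.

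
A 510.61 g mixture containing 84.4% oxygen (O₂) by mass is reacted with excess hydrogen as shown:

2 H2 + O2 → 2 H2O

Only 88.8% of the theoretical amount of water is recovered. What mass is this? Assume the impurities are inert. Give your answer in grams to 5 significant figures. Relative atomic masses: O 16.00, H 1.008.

Pure O2 available = 510.61 g × 0.844 = 430.955 g.
M(O2) = 2(16.00) = 32.00 g/mol.
M(H2O) = 2(1.008) + 16.00 = 18.016 g/mol.
n(O2) = 430.955 g / 32.00 g/mol = 13.4673 mol.
From the equation the O2:H2O mole ratio is 1:2, so n(H2O) = 13.4673 × 2/1 = 26.9347 mol.
Mass of H2O = 26.9347 mol × 18.016 g/mol = 485.255 g.
Actual mass collected = 485.255 g × 0.888 = 430.907 g.

430.91 g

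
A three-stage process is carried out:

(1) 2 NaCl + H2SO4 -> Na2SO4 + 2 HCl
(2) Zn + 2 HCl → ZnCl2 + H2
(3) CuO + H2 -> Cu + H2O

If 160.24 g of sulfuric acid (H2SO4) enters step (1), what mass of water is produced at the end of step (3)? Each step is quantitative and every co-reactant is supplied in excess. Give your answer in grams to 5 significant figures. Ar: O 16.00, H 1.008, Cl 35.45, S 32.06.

M(H2SO4) = 2(1.008) + 32.06 + 4(16.00) = 98.076 g/mol.
M(H2O) = 2(1.008) + 16.00 = 18.016 g/mol.
n(H2SO4) = 160.24 / 98.076 = 1.63383 mol.
Reaction (1): H2SO4→HCl ratio 1:2 ⇒ n(HCl) = 3.26767 mol.
Reaction (2): HCl→H2 ratio 2:1 ⇒ n(H2) = 1.63383 mol.
Reaction (3): H2→H2O ratio 1:1 ⇒ n(H2O) = 1.63383 mol.
Mass of H2O = 1.63383 × 18.016 = 29.4352 g.

29.435 g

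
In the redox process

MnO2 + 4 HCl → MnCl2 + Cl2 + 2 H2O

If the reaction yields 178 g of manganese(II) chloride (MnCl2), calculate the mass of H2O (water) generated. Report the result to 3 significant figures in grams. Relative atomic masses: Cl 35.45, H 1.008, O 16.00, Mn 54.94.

51.0 g

M(MnCl2) = 54.94 + 2(35.45) = 125.84 g/mol.
M(H2O) = 2(1.008) + 16.00 = 18.016 g/mol.
n(MnCl2) = 178.0 g / 125.84 g/mol = 1.414 mol.
From the equation the MnCl2:H2O mole ratio is 1:2, so n(H2O) = 1.414 × 2/1 = 2.829 mol.
Mass of H2O = 2.829 mol × 18.016 g/mol = 50.97 g.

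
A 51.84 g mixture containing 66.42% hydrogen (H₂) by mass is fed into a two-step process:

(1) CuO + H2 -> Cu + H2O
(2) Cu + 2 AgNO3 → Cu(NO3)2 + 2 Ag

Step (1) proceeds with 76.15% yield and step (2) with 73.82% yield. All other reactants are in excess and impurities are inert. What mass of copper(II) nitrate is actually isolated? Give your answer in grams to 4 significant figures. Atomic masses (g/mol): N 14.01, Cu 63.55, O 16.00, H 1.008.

Pure H2 = 51.84 × 0.6642 = 34.432 g.
M(H2) = 2(1.008) = 2.016 g/mol.
M(Cu(NO3)2) = 63.55 + 2(14.01) + 6(16.00) = 187.57 g/mol.
n(H2) = 34.432 / 2.016 = 17.079 mol.
Step 1 (H2:Cu = 1:1): theoretical n(Cu) = 17.079 mol; at 76.15% yield, n(Cu) = 13.006 mol.
Step 2 (Cu:Cu(NO3)2 = 1:1): theoretical n(Cu(NO3)2) = 13.006 mol, so theoretical mass = 13.006 × 187.57 = 2439.5 g.
At 73.82% yield, actual mass of Cu(NO3)2 = 2439.5 × 0.7382 = 1800.9 g.

1801 g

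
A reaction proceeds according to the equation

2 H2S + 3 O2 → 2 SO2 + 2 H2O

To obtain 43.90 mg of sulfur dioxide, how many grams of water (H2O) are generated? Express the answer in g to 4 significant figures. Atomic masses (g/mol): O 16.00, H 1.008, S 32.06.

M(SO2) = 32.06 + 2(16.00) = 64.06 g/mol.
M(H2O) = 2(1.008) + 16.00 = 18.016 g/mol.
Convert: 43.90 mg = 0.043900 g.
n(SO2) = 0.043900 g / 64.06 g/mol = 0.00068530 mol.
From the equation the SO2:H2O mole ratio is 2:2, so n(H2O) = 0.00068530 × 2/2 = 0.00068530 mol.
Mass of H2O = 0.00068530 mol × 18.016 g/mol = 0.012346 g.

0.01235 g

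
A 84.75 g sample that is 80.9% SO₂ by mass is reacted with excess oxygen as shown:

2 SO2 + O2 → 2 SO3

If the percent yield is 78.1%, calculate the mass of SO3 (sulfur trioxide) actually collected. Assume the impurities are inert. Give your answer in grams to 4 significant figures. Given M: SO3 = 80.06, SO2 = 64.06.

66.92 g

Pure SO2 available = 84.75 g × 0.809 = 68.563 g.
n(SO2) = 68.563 g / 64.06 g/mol = 1.0703 mol.
From the equation the SO2:SO3 mole ratio is 2:2, so n(SO3) = 1.0703 × 2/2 = 1.0703 mol.
Mass of SO3 = 1.0703 mol × 80.06 g/mol = 85.687 g.
Actual mass collected = 85.687 g × 0.781 = 66.922 g.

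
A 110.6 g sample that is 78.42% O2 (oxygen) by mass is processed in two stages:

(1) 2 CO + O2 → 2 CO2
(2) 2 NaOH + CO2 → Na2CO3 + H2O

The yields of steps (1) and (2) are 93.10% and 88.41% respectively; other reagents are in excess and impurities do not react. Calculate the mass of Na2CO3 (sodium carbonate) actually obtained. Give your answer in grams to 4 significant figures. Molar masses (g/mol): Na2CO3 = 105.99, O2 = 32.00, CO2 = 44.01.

472.9 g

Pure O2 = 110.6 × 0.7842 = 86.733 g.
n(O2) = 86.733 / 32.00 = 2.7104 mol.
Step 1 (O2:CO2 = 1:2): theoretical n(CO2) = 5.4208 mol; at 93.10% yield, n(CO2) = 5.0467 mol.
Step 2 (CO2:Na2CO3 = 1:1): theoretical n(Na2CO3) = 5.0467 mol, so theoretical mass = 5.0467 × 105.99 = 534.90 g.
At 88.41% yield, actual mass of Na2CO3 = 534.90 × 0.8841 = 472.91 g.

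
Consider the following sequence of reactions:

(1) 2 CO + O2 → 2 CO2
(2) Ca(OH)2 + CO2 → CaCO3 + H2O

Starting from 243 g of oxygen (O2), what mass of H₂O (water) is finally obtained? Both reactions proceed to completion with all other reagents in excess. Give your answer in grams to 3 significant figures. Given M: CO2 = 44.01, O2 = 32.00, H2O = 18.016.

274 g

n(O2) = 243.0 / 32.00 = 7.594 mol.
Step 1 gives a 1:2 ratio of O2 to CO2, so n(CO2) = 15.19 mol.
In step 2 the CO2:H2O ratio is 1:1, so n(H2O) = 15.19 mol.
Mass of H2O = 15.19 × 18.016 = 273.6 g.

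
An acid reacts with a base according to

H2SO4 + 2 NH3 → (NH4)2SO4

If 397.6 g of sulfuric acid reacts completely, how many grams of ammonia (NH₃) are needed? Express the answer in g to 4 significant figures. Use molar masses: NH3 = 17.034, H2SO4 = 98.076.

n(H2SO4) = 397.60 g / 98.076 g/mol = 4.0540 mol.
From the equation the H2SO4:NH3 mole ratio is 1:2, so n(NH3) = 4.0540 × 2/1 = 8.1080 mol.
Mass of NH3 = 8.1080 mol × 17.034 g/mol = 138.11 g.

138.1 g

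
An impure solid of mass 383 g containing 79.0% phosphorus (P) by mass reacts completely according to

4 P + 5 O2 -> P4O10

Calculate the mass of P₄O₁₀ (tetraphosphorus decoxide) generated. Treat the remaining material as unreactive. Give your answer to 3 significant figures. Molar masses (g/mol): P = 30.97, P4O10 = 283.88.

693 g

Mass of pure P = 383 g × 0.790 = 302.6 g.
n(P) = 302.6 g / 30.97 g/mol = 9.770 mol.
From the equation the P:P4O10 mole ratio is 4:1, so n(P4O10) = 9.770 × 1/4 = 2.442 mol.
Mass of P4O10 = 2.442 mol × 283.88 g/mol = 693.4 g.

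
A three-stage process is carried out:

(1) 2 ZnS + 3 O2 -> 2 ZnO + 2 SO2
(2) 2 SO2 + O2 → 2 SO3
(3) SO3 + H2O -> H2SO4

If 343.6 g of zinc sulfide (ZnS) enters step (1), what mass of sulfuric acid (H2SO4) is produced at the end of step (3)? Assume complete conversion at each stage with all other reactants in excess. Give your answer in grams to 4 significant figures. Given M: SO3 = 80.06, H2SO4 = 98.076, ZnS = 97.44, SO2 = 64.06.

345.8 g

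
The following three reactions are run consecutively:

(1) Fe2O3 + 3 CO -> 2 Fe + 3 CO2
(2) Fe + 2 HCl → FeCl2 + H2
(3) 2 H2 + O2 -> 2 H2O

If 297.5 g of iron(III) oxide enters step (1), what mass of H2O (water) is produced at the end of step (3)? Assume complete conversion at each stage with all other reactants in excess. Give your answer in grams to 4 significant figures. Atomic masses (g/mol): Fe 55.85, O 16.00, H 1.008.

M(Fe2O3) = 2(55.85) + 3(16.00) = 159.70 g/mol.
M(H2O) = 2(1.008) + 16.00 = 18.016 g/mol.
n(Fe2O3) = 297.5 / 159.70 = 1.8629 mol.
Reaction (1): Fe2O3→Fe ratio 1:2 ⇒ n(Fe) = 3.7257 mol.
Reaction (2): Fe→H2 ratio 1:1 ⇒ n(H2) = 3.7257 mol.
Reaction (3): H2→H2O ratio 2:2 ⇒ n(H2O) = 3.7257 mol.
Mass of H2O = 3.7257 × 18.016 = 67.123 g.

67.12 g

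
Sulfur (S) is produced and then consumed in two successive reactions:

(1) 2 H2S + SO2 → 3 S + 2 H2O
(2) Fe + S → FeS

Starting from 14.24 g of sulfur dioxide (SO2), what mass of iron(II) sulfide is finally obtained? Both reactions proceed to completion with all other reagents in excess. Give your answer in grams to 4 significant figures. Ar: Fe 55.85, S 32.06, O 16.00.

58.62 g

M(SO2) = 32.06 + 2(16.00) = 64.06 g/mol.
M(FeS) = 55.85 + 32.06 = 87.91 g/mol.
n(SO2) = 14.240 / 64.06 = 0.22229 mol.
Step 1 gives a 1:3 ratio of SO2 to S, so n(S) = 0.66687 mol.
In step 2 the S:FeS ratio is 1:1, so n(FeS) = 0.66687 mol.
Mass of FeS = 0.66687 × 87.91 = 58.625 g.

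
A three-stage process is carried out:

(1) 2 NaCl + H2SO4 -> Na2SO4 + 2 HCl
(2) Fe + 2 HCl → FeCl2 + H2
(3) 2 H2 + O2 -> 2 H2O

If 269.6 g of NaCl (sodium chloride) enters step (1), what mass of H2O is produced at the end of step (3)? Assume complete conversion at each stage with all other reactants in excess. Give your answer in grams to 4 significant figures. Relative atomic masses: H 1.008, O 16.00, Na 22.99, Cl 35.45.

41.56 g

M(NaCl) = 22.99 + 35.45 = 58.44 g/mol.
M(H2O) = 2(1.008) + 16.00 = 18.016 g/mol.
n(NaCl) = 269.6 / 58.44 = 4.6133 mol.
Reaction (1): NaCl→HCl ratio 2:2 ⇒ n(HCl) = 4.6133 mol.
Reaction (2): HCl→H2 ratio 2:1 ⇒ n(H2) = 2.3066 mol.
Reaction (3): H2→H2O ratio 2:2 ⇒ n(H2O) = 2.3066 mol.
Mass of H2O = 2.3066 × 18.016 = 41.556 g.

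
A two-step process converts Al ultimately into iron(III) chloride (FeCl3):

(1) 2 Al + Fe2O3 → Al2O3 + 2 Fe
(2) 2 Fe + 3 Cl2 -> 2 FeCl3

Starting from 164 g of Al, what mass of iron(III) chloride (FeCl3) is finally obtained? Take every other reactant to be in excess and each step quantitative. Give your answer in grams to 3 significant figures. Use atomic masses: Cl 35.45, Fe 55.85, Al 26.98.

986 g

M(Al) = 26.98 g/mol.
M(FeCl3) = 55.85 + 3(35.45) = 162.20 g/mol.
n(Al) = 164.0 / 26.98 = 6.079 mol.
Step 1 gives a 2:2 ratio of Al to Fe, so n(Fe) = 6.079 mol.
In step 2 the Fe:FeCl3 ratio is 2:2, so n(FeCl3) = 6.079 mol.
Mass of FeCl3 = 6.079 × 162.20 = 985.9 g.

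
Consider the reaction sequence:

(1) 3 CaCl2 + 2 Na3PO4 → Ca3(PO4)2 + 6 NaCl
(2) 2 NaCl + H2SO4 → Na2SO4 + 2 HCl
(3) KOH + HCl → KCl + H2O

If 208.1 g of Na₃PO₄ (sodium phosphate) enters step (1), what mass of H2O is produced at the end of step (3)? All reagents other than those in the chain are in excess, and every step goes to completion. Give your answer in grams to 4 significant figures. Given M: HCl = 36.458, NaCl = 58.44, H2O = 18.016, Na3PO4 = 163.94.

n(Na3PO4) = 208.1 / 163.94 = 1.2694 mol.
Reaction (1): Na3PO4→NaCl ratio 2:6 ⇒ n(NaCl) = 3.8081 mol.
Reaction (2): NaCl→HCl ratio 2:2 ⇒ n(HCl) = 3.8081 mol.
Reaction (3): HCl→H2O ratio 1:1 ⇒ n(H2O) = 3.8081 mol.
Mass of H2O = 3.8081 × 18.016 = 68.607 g.

68.61 g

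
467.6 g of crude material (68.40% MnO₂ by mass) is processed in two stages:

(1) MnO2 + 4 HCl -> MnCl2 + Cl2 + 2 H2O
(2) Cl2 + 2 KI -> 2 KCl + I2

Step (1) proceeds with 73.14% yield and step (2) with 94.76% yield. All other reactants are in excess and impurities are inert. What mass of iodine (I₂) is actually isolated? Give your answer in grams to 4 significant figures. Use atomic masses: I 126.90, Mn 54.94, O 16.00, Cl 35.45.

647.1 g

Pure MnO2 = 467.6 × 0.6840 = 319.84 g.
M(MnO2) = 54.94 + 2(16.00) = 86.94 g/mol.
M(I2) = 2(126.90) = 253.80 g/mol.
n(MnO2) = 319.84 / 86.94 = 3.6788 mol.
Step 1 (MnO2:Cl2 = 1:1): theoretical n(Cl2) = 3.6788 mol; at 73.14% yield, n(Cl2) = 2.6907 mol.
Step 2 (Cl2:I2 = 1:1): theoretical n(I2) = 2.6907 mol, so theoretical mass = 2.6907 × 253.80 = 682.90 g.
At 94.76% yield, actual mass of I2 = 682.90 × 0.9476 = 647.12 g.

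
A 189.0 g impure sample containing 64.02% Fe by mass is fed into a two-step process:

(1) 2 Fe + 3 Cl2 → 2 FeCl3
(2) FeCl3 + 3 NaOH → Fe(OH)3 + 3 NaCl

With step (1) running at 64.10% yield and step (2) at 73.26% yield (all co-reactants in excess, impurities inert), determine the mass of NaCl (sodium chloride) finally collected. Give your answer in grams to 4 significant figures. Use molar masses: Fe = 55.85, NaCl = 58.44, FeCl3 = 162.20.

Pure Fe = 189.0 × 0.6402 = 121.00 g.
n(Fe) = 121.00 / 55.85 = 2.1665 mol.
Step 1 (Fe:FeCl3 = 2:2): theoretical n(FeCl3) = 2.1665 mol; at 64.10% yield, n(FeCl3) = 1.3887 mol.
Step 2 (FeCl3:NaCl = 1:3): theoretical n(NaCl) = 4.1661 mol, so theoretical mass = 4.1661 × 58.44 = 243.47 g.
At 73.26% yield, actual mass of NaCl = 243.47 × 0.7326 = 178.37 g.

178.4 g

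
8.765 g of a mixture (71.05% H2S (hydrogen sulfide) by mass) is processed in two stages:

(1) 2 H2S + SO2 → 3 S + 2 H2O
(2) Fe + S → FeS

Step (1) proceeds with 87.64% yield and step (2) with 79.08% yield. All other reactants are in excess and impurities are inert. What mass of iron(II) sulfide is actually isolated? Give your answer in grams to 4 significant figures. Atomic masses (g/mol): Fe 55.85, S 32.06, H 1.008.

Pure H2S = 8.765 × 0.7105 = 6.2275 g.
M(H2S) = 2(1.008) + 32.06 = 34.076 g/mol.
M(FeS) = 55.85 + 32.06 = 87.91 g/mol.
n(H2S) = 6.2275 / 34.076 = 0.18275 mol.
Step 1 (H2S:S = 2:3): theoretical n(S) = 0.27413 mol; at 87.64% yield, n(S) = 0.24025 mol.
Step 2 (S:FeS = 1:1): theoretical n(FeS) = 0.24025 mol, so theoretical mass = 0.24025 × 87.91 = 21.120 g.
At 79.08% yield, actual mass of FeS = 21.120 × 0.7908 = 16.702 g.

16.70 g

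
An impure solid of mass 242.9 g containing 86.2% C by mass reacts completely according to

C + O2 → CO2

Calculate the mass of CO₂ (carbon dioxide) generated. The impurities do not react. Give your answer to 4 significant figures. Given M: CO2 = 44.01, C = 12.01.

767.3 g

Mass of pure C = 242.9 g × 0.862 = 209.38 g.
n(C) = 209.38 g / 12.01 g/mol = 17.434 mol.
From the equation the C:CO2 mole ratio is 1:1, so n(CO2) = 17.434 × 1/1 = 17.434 mol.
Mass of CO2 = 17.434 mol × 44.01 g/mol = 767.26 g.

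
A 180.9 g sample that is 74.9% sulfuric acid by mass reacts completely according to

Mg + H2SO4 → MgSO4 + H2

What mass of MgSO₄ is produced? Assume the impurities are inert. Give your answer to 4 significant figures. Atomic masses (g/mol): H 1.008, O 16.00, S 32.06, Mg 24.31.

Mass of pure H2SO4 = 180.9 g × 0.749 = 135.49 g.
M(H2SO4) = 2(1.008) + 32.06 + 4(16.00) = 98.076 g/mol.
M(MgSO4) = 24.31 + 32.06 + 4(16.00) = 120.37 g/mol.
n(H2SO4) = 135.49 g / 98.076 g/mol = 1.3815 mol.
From the equation the H2SO4:MgSO4 mole ratio is 1:1, so n(MgSO4) = 1.3815 × 1/1 = 1.3815 mol.
Mass of MgSO4 = 1.3815 mol × 120.37 g/mol = 166.29 g.

166.3 g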